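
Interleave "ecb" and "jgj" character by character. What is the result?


Interleaving "ecb" and "jgj":
  Position 0: 'e' from first, 'j' from second => "ej"
  Position 1: 'c' from first, 'g' from second => "cg"
  Position 2: 'b' from first, 'j' from second => "bj"
Result: ejcgbj

ejcgbj


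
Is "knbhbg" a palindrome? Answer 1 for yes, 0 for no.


Input: knbhbg
Reversed: gbhbnk
  Compare pos 0 ('k') with pos 5 ('g'): MISMATCH
  Compare pos 1 ('n') with pos 4 ('b'): MISMATCH
  Compare pos 2 ('b') with pos 3 ('h'): MISMATCH
Result: not a palindrome

0


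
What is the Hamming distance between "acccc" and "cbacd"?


Comparing "acccc" and "cbacd" position by position:
  Position 0: 'a' vs 'c' => differ
  Position 1: 'c' vs 'b' => differ
  Position 2: 'c' vs 'a' => differ
  Position 3: 'c' vs 'c' => same
  Position 4: 'c' vs 'd' => differ
Total differences (Hamming distance): 4

4


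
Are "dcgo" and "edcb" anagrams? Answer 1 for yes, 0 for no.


Strings: "dcgo", "edcb"
Sorted first:  cdgo
Sorted second: bcde
Differ at position 0: 'c' vs 'b' => not anagrams

0


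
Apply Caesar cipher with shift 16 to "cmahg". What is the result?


Caesar cipher: shift "cmahg" by 16
  'c' (pos 2) + 16 = pos 18 = 's'
  'm' (pos 12) + 16 = pos 2 = 'c'
  'a' (pos 0) + 16 = pos 16 = 'q'
  'h' (pos 7) + 16 = pos 23 = 'x'
  'g' (pos 6) + 16 = pos 22 = 'w'
Result: scqxw

scqxw


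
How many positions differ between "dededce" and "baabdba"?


Comparing "dededce" and "baabdba" position by position:
  Position 0: 'd' vs 'b' => DIFFER
  Position 1: 'e' vs 'a' => DIFFER
  Position 2: 'd' vs 'a' => DIFFER
  Position 3: 'e' vs 'b' => DIFFER
  Position 4: 'd' vs 'd' => same
  Position 5: 'c' vs 'b' => DIFFER
  Position 6: 'e' vs 'a' => DIFFER
Positions that differ: 6

6


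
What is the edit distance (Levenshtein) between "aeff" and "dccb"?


Computing edit distance: "aeff" -> "dccb"
DP table:
           d    c    c    b
      0    1    2    3    4
  a   1    1    2    3    4
  e   2    2    2    3    4
  f   3    3    3    3    4
  f   4    4    4    4    4
Edit distance = dp[4][4] = 4

4


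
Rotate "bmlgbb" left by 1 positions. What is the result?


Input: "bmlgbb", rotate left by 1
First 1 characters: "b"
Remaining characters: "mlgbb"
Concatenate remaining + first: "mlgbb" + "b" = "mlgbbb"

mlgbbb


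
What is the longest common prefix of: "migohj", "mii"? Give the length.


Words: migohj, mii
  Position 0: all 'm' => match
  Position 1: all 'i' => match
  Position 2: ('g', 'i') => mismatch, stop
LCP = "mi" (length 2)

2


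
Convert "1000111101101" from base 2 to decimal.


Input: "1000111101101" in base 2
Positional expansion:
  Digit '1' (value 1) x 2^12 = 4096
  Digit '0' (value 0) x 2^11 = 0
  Digit '0' (value 0) x 2^10 = 0
  Digit '0' (value 0) x 2^9 = 0
  Digit '1' (value 1) x 2^8 = 256
  Digit '1' (value 1) x 2^7 = 128
  Digit '1' (value 1) x 2^6 = 64
  Digit '1' (value 1) x 2^5 = 32
  Digit '0' (value 0) x 2^4 = 0
  Digit '1' (value 1) x 2^3 = 8
  Digit '1' (value 1) x 2^2 = 4
  Digit '0' (value 0) x 2^1 = 0
  Digit '1' (value 1) x 2^0 = 1
Sum = 4589

4589


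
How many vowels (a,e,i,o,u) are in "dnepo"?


Input: dnepo
Checking each character:
  'd' at position 0: consonant
  'n' at position 1: consonant
  'e' at position 2: vowel (running total: 1)
  'p' at position 3: consonant
  'o' at position 4: vowel (running total: 2)
Total vowels: 2

2


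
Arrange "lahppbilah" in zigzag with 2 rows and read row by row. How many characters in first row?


Zigzag "lahppbilah" into 2 rows:
Placing characters:
  'l' => row 0
  'a' => row 1
  'h' => row 0
  'p' => row 1
  'p' => row 0
  'b' => row 1
  'i' => row 0
  'l' => row 1
  'a' => row 0
  'h' => row 1
Rows:
  Row 0: "lhpia"
  Row 1: "apblh"
First row length: 5

5


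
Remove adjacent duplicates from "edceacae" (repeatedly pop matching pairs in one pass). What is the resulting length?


Input: edceacae
Stack-based adjacent duplicate removal:
  Read 'e': push. Stack: e
  Read 'd': push. Stack: ed
  Read 'c': push. Stack: edc
  Read 'e': push. Stack: edce
  Read 'a': push. Stack: edcea
  Read 'c': push. Stack: edceac
  Read 'a': push. Stack: edceaca
  Read 'e': push. Stack: edceacae
Final stack: "edceacae" (length 8)

8


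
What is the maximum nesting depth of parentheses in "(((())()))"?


Input: "(((())()))"
Tracking depth:
  Position 0 '(': depth becomes 1
  Position 1 '(': depth becomes 2
  Position 2 '(': depth becomes 3
  Position 3 '(': depth becomes 4
  Position 4 ')': depth becomes 3
  Position 5 ')': depth becomes 2
  Position 6 '(': depth becomes 3
  Position 7 ')': depth becomes 2
  Position 8 ')': depth becomes 1
  Position 9 ')': depth becomes 0
Maximum depth reached: 4

4


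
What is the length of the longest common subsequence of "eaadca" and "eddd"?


LCS of "eaadca" and "eddd"
DP table:
           e    d    d    d
      0    0    0    0    0
  e   0    1    1    1    1
  a   0    1    1    1    1
  a   0    1    1    1    1
  d   0    1    2    2    2
  c   0    1    2    2    2
  a   0    1    2    2    2
LCS length = dp[6][4] = 2

2


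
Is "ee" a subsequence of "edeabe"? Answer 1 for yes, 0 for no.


Check if "ee" is a subsequence of "edeabe"
Greedy scan:
  Position 0 ('e'): matches sub[0] = 'e'
  Position 1 ('d'): no match needed
  Position 2 ('e'): matches sub[1] = 'e'
  Position 3 ('a'): no match needed
  Position 4 ('b'): no match needed
  Position 5 ('e'): no match needed
All 2 characters matched => is a subsequence

1


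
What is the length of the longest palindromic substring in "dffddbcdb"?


Input: "dffddbcdb"
Checking substrings for palindromes:
  [0:4] "dffd" (len 4) => palindrome
  [1:3] "ff" (len 2) => palindrome
  [3:5] "dd" (len 2) => palindrome
Longest palindromic substring: "dffd" with length 4

4


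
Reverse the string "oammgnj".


Input: oammgnj
Reading characters right to left:
  Position 6: 'j'
  Position 5: 'n'
  Position 4: 'g'
  Position 3: 'm'
  Position 2: 'm'
  Position 1: 'a'
  Position 0: 'o'
Reversed: jngmmao

jngmmao


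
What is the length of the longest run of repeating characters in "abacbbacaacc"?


Input: "abacbbacaacc"
Scanning for longest run:
  Position 1 ('b'): new char, reset run to 1
  Position 2 ('a'): new char, reset run to 1
  Position 3 ('c'): new char, reset run to 1
  Position 4 ('b'): new char, reset run to 1
  Position 5 ('b'): continues run of 'b', length=2
  Position 6 ('a'): new char, reset run to 1
  Position 7 ('c'): new char, reset run to 1
  Position 8 ('a'): new char, reset run to 1
  Position 9 ('a'): continues run of 'a', length=2
  Position 10 ('c'): new char, reset run to 1
  Position 11 ('c'): continues run of 'c', length=2
Longest run: 'b' with length 2

2


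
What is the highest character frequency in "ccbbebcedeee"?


Input: ccbbebcedeee
Character counts:
  'b': 3
  'c': 3
  'd': 1
  'e': 5
Maximum frequency: 5

5


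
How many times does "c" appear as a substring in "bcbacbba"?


Searching for "c" in "bcbacbba"
Scanning each position:
  Position 0: "b" => no
  Position 1: "c" => MATCH
  Position 2: "b" => no
  Position 3: "a" => no
  Position 4: "c" => MATCH
  Position 5: "b" => no
  Position 6: "b" => no
  Position 7: "a" => no
Total occurrences: 2

2


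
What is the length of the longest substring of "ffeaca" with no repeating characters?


Input: "ffeaca"
Sliding window (track last position of each char):
  Position 0 ('f'): window [0,0] length 1 -- new best
  Position 1 ('f'): repeat (last at 0), move window start to 1
  Position 1 ('f'): window [1,1] length 1
  Position 2 ('e'): window [1,2] length 2 -- new best
  Position 3 ('a'): window [1,3] length 3 -- new best
  Position 4 ('c'): window [1,4] length 4 -- new best
  Position 5 ('a'): repeat (last at 3), move window start to 4
  Position 5 ('a'): window [4,5] length 2
Longest substring with no repeats: "feac" with length 4

4


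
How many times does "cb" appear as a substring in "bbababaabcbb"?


Searching for "cb" in "bbababaabcbb"
Scanning each position:
  Position 0: "bb" => no
  Position 1: "ba" => no
  Position 2: "ab" => no
  Position 3: "ba" => no
  Position 4: "ab" => no
  Position 5: "ba" => no
  Position 6: "aa" => no
  Position 7: "ab" => no
  Position 8: "bc" => no
  Position 9: "cb" => MATCH
  Position 10: "bb" => no
Total occurrences: 1

1


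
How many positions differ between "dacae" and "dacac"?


Comparing "dacae" and "dacac" position by position:
  Position 0: 'd' vs 'd' => same
  Position 1: 'a' vs 'a' => same
  Position 2: 'c' vs 'c' => same
  Position 3: 'a' vs 'a' => same
  Position 4: 'e' vs 'c' => DIFFER
Positions that differ: 1

1


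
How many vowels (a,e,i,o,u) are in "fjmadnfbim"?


Input: fjmadnfbim
Checking each character:
  'f' at position 0: consonant
  'j' at position 1: consonant
  'm' at position 2: consonant
  'a' at position 3: vowel (running total: 1)
  'd' at position 4: consonant
  'n' at position 5: consonant
  'f' at position 6: consonant
  'b' at position 7: consonant
  'i' at position 8: vowel (running total: 2)
  'm' at position 9: consonant
Total vowels: 2

2


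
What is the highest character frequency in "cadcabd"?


Input: cadcabd
Character counts:
  'a': 2
  'b': 1
  'c': 2
  'd': 2
Maximum frequency: 2

2


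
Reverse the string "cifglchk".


Input: cifglchk
Reading characters right to left:
  Position 7: 'k'
  Position 6: 'h'
  Position 5: 'c'
  Position 4: 'l'
  Position 3: 'g'
  Position 2: 'f'
  Position 1: 'i'
  Position 0: 'c'
Reversed: khclgfic

khclgfic


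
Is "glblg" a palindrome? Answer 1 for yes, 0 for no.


Input: glblg
Reversed: glblg
  Compare pos 0 ('g') with pos 4 ('g'): match
  Compare pos 1 ('l') with pos 3 ('l'): match
Result: palindrome

1


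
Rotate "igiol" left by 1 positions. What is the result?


Input: "igiol", rotate left by 1
First 1 characters: "i"
Remaining characters: "giol"
Concatenate remaining + first: "giol" + "i" = "gioli"

gioli


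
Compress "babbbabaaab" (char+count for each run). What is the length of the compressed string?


Input: babbbabaaab
Runs:
  'b' x 1 => "b1"
  'a' x 1 => "a1"
  'b' x 3 => "b3"
  'a' x 1 => "a1"
  'b' x 1 => "b1"
  'a' x 3 => "a3"
  'b' x 1 => "b1"
Compressed: "b1a1b3a1b1a3b1"
Compressed length: 14

14


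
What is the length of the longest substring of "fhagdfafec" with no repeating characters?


Input: "fhagdfafec"
Sliding window (track last position of each char):
  Position 0 ('f'): window [0,0] length 1 -- new best
  Position 1 ('h'): window [0,1] length 2 -- new best
  Position 2 ('a'): window [0,2] length 3 -- new best
  Position 3 ('g'): window [0,3] length 4 -- new best
  Position 4 ('d'): window [0,4] length 5 -- new best
  Position 5 ('f'): repeat (last at 0), move window start to 1
  Position 5 ('f'): window [1,5] length 5
  Position 6 ('a'): repeat (last at 2), move window start to 3
  Position 6 ('a'): window [3,6] length 4
  Position 7 ('f'): repeat (last at 5), move window start to 6
  Position 7 ('f'): window [6,7] length 2
  Position 8 ('e'): window [6,8] length 3
  Position 9 ('c'): window [6,9] length 4
Longest substring with no repeats: "fhagd" with length 5

5


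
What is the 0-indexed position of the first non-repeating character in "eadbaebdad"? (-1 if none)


Input: eadbaebdad
Character frequencies:
  'a': 3
  'b': 2
  'd': 3
  'e': 2
Scanning left to right for freq == 1:
  Position 0 ('e'): freq=2, skip
  Position 1 ('a'): freq=3, skip
  Position 2 ('d'): freq=3, skip
  Position 3 ('b'): freq=2, skip
  Position 4 ('a'): freq=3, skip
  Position 5 ('e'): freq=2, skip
  Position 6 ('b'): freq=2, skip
  Position 7 ('d'): freq=3, skip
  Position 8 ('a'): freq=3, skip
  Position 9 ('d'): freq=3, skip
  No unique character found => answer = -1

-1


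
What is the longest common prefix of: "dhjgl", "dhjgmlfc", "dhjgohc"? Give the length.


Words: dhjgl, dhjgmlfc, dhjgohc
  Position 0: all 'd' => match
  Position 1: all 'h' => match
  Position 2: all 'j' => match
  Position 3: all 'g' => match
  Position 4: ('l', 'm', 'o') => mismatch, stop
LCP = "dhjg" (length 4)

4


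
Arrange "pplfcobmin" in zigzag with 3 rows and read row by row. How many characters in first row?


Zigzag "pplfcobmin" into 3 rows:
Placing characters:
  'p' => row 0
  'p' => row 1
  'l' => row 2
  'f' => row 1
  'c' => row 0
  'o' => row 1
  'b' => row 2
  'm' => row 1
  'i' => row 0
  'n' => row 1
Rows:
  Row 0: "pci"
  Row 1: "pfomn"
  Row 2: "lb"
First row length: 3

3


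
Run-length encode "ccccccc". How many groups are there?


Input: ccccccc
Scanning for consecutive runs:
  Group 1: 'c' x 7 (positions 0-6)
Total groups: 1

1


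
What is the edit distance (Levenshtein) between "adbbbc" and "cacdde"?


Computing edit distance: "adbbbc" -> "cacdde"
DP table:
           c    a    c    d    d    e
      0    1    2    3    4    5    6
  a   1    1    1    2    3    4    5
  d   2    2    2    2    2    3    4
  b   3    3    3    3    3    3    4
  b   4    4    4    4    4    4    4
  b   5    5    5    5    5    5    5
  c   6    5    6    5    6    6    6
Edit distance = dp[6][6] = 6

6


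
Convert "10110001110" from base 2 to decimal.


Input: "10110001110" in base 2
Positional expansion:
  Digit '1' (value 1) x 2^10 = 1024
  Digit '0' (value 0) x 2^9 = 0
  Digit '1' (value 1) x 2^8 = 256
  Digit '1' (value 1) x 2^7 = 128
  Digit '0' (value 0) x 2^6 = 0
  Digit '0' (value 0) x 2^5 = 0
  Digit '0' (value 0) x 2^4 = 0
  Digit '1' (value 1) x 2^3 = 8
  Digit '1' (value 1) x 2^2 = 4
  Digit '1' (value 1) x 2^1 = 2
  Digit '0' (value 0) x 2^0 = 0
Sum = 1422

1422


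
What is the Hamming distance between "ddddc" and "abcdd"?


Comparing "ddddc" and "abcdd" position by position:
  Position 0: 'd' vs 'a' => differ
  Position 1: 'd' vs 'b' => differ
  Position 2: 'd' vs 'c' => differ
  Position 3: 'd' vs 'd' => same
  Position 4: 'c' vs 'd' => differ
Total differences (Hamming distance): 4

4


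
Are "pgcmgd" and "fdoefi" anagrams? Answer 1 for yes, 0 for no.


Strings: "pgcmgd", "fdoefi"
Sorted first:  cdggmp
Sorted second: deffio
Differ at position 0: 'c' vs 'd' => not anagrams

0


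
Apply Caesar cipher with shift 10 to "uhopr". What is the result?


Caesar cipher: shift "uhopr" by 10
  'u' (pos 20) + 10 = pos 4 = 'e'
  'h' (pos 7) + 10 = pos 17 = 'r'
  'o' (pos 14) + 10 = pos 24 = 'y'
  'p' (pos 15) + 10 = pos 25 = 'z'
  'r' (pos 17) + 10 = pos 1 = 'b'
Result: eryzb

eryzb


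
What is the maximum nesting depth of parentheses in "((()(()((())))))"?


Input: "((()(()((())))))"
Tracking depth:
  Position 0 '(': depth becomes 1
  Position 1 '(': depth becomes 2
  Position 2 '(': depth becomes 3
  Position 3 ')': depth becomes 2
  Position 4 '(': depth becomes 3
  Position 5 '(': depth becomes 4
  Position 6 ')': depth becomes 3
  Position 7 '(': depth becomes 4
  Position 8 '(': depth becomes 5
  Position 9 '(': depth becomes 6
  Position 10 ')': depth becomes 5
  Position 11 ')': depth becomes 4
  Position 12 ')': depth becomes 3
  Position 13 ')': depth becomes 2
  Position 14 ')': depth becomes 1
  Position 15 ')': depth becomes 0
Maximum depth reached: 6

6


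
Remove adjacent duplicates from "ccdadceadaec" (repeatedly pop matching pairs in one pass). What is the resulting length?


Input: ccdadceadaec
Stack-based adjacent duplicate removal:
  Read 'c': push. Stack: c
  Read 'c': matches stack top 'c' => pop. Stack: (empty)
  Read 'd': push. Stack: d
  Read 'a': push. Stack: da
  Read 'd': push. Stack: dad
  Read 'c': push. Stack: dadc
  Read 'e': push. Stack: dadce
  Read 'a': push. Stack: dadcea
  Read 'd': push. Stack: dadcead
  Read 'a': push. Stack: dadceada
  Read 'e': push. Stack: dadceadae
  Read 'c': push. Stack: dadceadaec
Final stack: "dadceadaec" (length 10)

10


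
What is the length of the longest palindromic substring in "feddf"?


Input: "feddf"
Checking substrings for palindromes:
  [2:4] "dd" (len 2) => palindrome
Longest palindromic substring: "dd" with length 2

2


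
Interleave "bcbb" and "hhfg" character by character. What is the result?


Interleaving "bcbb" and "hhfg":
  Position 0: 'b' from first, 'h' from second => "bh"
  Position 1: 'c' from first, 'h' from second => "ch"
  Position 2: 'b' from first, 'f' from second => "bf"
  Position 3: 'b' from first, 'g' from second => "bg"
Result: bhchbfbg

bhchbfbg


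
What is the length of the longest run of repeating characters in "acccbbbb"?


Input: "acccbbbb"
Scanning for longest run:
  Position 1 ('c'): new char, reset run to 1
  Position 2 ('c'): continues run of 'c', length=2
  Position 3 ('c'): continues run of 'c', length=3
  Position 4 ('b'): new char, reset run to 1
  Position 5 ('b'): continues run of 'b', length=2
  Position 6 ('b'): continues run of 'b', length=3
  Position 7 ('b'): continues run of 'b', length=4
Longest run: 'b' with length 4

4


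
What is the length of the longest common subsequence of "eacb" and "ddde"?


LCS of "eacb" and "ddde"
DP table:
           d    d    d    e
      0    0    0    0    0
  e   0    0    0    0    1
  a   0    0    0    0    1
  c   0    0    0    0    1
  b   0    0    0    0    1
LCS length = dp[4][4] = 1

1


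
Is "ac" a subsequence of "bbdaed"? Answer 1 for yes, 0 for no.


Check if "ac" is a subsequence of "bbdaed"
Greedy scan:
  Position 0 ('b'): no match needed
  Position 1 ('b'): no match needed
  Position 2 ('d'): no match needed
  Position 3 ('a'): matches sub[0] = 'a'
  Position 4 ('e'): no match needed
  Position 5 ('d'): no match needed
Only matched 1/2 characters => not a subsequence

0


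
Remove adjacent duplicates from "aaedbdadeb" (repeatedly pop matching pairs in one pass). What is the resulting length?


Input: aaedbdadeb
Stack-based adjacent duplicate removal:
  Read 'a': push. Stack: a
  Read 'a': matches stack top 'a' => pop. Stack: (empty)
  Read 'e': push. Stack: e
  Read 'd': push. Stack: ed
  Read 'b': push. Stack: edb
  Read 'd': push. Stack: edbd
  Read 'a': push. Stack: edbda
  Read 'd': push. Stack: edbdad
  Read 'e': push. Stack: edbdade
  Read 'b': push. Stack: edbdadeb
Final stack: "edbdadeb" (length 8)

8


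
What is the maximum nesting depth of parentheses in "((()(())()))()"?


Input: "((()(())()))()"
Tracking depth:
  Position 0 '(': depth becomes 1
  Position 1 '(': depth becomes 2
  Position 2 '(': depth becomes 3
  Position 3 ')': depth becomes 2
  Position 4 '(': depth becomes 3
  Position 5 '(': depth becomes 4
  Position 6 ')': depth becomes 3
  Position 7 ')': depth becomes 2
  Position 8 '(': depth becomes 3
  Position 9 ')': depth becomes 2
  Position 10 ')': depth becomes 1
  Position 11 ')': depth becomes 0
  Position 12 '(': depth becomes 1
  Position 13 ')': depth becomes 0
Maximum depth reached: 4

4


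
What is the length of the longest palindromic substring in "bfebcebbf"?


Input: "bfebcebbf"
Checking substrings for palindromes:
  [6:8] "bb" (len 2) => palindrome
Longest palindromic substring: "bb" with length 2

2


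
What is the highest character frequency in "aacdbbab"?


Input: aacdbbab
Character counts:
  'a': 3
  'b': 3
  'c': 1
  'd': 1
Maximum frequency: 3

3


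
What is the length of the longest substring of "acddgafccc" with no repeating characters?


Input: "acddgafccc"
Sliding window (track last position of each char):
  Position 0 ('a'): window [0,0] length 1 -- new best
  Position 1 ('c'): window [0,1] length 2 -- new best
  Position 2 ('d'): window [0,2] length 3 -- new best
  Position 3 ('d'): repeat (last at 2), move window start to 3
  Position 3 ('d'): window [3,3] length 1
  Position 4 ('g'): window [3,4] length 2
  Position 5 ('a'): window [3,5] length 3
  Position 6 ('f'): window [3,6] length 4 -- new best
  Position 7 ('c'): window [3,7] length 5 -- new best
  Position 8 ('c'): repeat (last at 7), move window start to 8
  Position 8 ('c'): window [8,8] length 1
  Position 9 ('c'): repeat (last at 8), move window start to 9
  Position 9 ('c'): window [9,9] length 1
Longest substring with no repeats: "dgafc" with length 5

5


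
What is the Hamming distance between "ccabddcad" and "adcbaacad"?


Comparing "ccabddcad" and "adcbaacad" position by position:
  Position 0: 'c' vs 'a' => differ
  Position 1: 'c' vs 'd' => differ
  Position 2: 'a' vs 'c' => differ
  Position 3: 'b' vs 'b' => same
  Position 4: 'd' vs 'a' => differ
  Position 5: 'd' vs 'a' => differ
  Position 6: 'c' vs 'c' => same
  Position 7: 'a' vs 'a' => same
  Position 8: 'd' vs 'd' => same
Total differences (Hamming distance): 5

5


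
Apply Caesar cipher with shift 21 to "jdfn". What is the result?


Caesar cipher: shift "jdfn" by 21
  'j' (pos 9) + 21 = pos 4 = 'e'
  'd' (pos 3) + 21 = pos 24 = 'y'
  'f' (pos 5) + 21 = pos 0 = 'a'
  'n' (pos 13) + 21 = pos 8 = 'i'
Result: eyai

eyai


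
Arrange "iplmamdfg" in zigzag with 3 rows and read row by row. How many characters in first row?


Zigzag "iplmamdfg" into 3 rows:
Placing characters:
  'i' => row 0
  'p' => row 1
  'l' => row 2
  'm' => row 1
  'a' => row 0
  'm' => row 1
  'd' => row 2
  'f' => row 1
  'g' => row 0
Rows:
  Row 0: "iag"
  Row 1: "pmmf"
  Row 2: "ld"
First row length: 3

3


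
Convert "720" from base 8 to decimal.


Input: "720" in base 8
Positional expansion:
  Digit '7' (value 7) x 8^2 = 448
  Digit '2' (value 2) x 8^1 = 16
  Digit '0' (value 0) x 8^0 = 0
Sum = 464

464


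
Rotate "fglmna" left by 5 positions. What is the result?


Input: "fglmna", rotate left by 5
First 5 characters: "fglmn"
Remaining characters: "a"
Concatenate remaining + first: "a" + "fglmn" = "afglmn"

afglmn


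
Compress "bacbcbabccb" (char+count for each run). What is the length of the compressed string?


Input: bacbcbabccb
Runs:
  'b' x 1 => "b1"
  'a' x 1 => "a1"
  'c' x 1 => "c1"
  'b' x 1 => "b1"
  'c' x 1 => "c1"
  'b' x 1 => "b1"
  'a' x 1 => "a1"
  'b' x 1 => "b1"
  'c' x 2 => "c2"
  'b' x 1 => "b1"
Compressed: "b1a1c1b1c1b1a1b1c2b1"
Compressed length: 20

20


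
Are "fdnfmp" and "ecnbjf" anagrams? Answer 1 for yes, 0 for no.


Strings: "fdnfmp", "ecnbjf"
Sorted first:  dffmnp
Sorted second: bcefjn
Differ at position 0: 'd' vs 'b' => not anagrams

0


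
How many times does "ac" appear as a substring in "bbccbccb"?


Searching for "ac" in "bbccbccb"
Scanning each position:
  Position 0: "bb" => no
  Position 1: "bc" => no
  Position 2: "cc" => no
  Position 3: "cb" => no
  Position 4: "bc" => no
  Position 5: "cc" => no
  Position 6: "cb" => no
Total occurrences: 0

0


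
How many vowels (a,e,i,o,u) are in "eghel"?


Input: eghel
Checking each character:
  'e' at position 0: vowel (running total: 1)
  'g' at position 1: consonant
  'h' at position 2: consonant
  'e' at position 3: vowel (running total: 2)
  'l' at position 4: consonant
Total vowels: 2

2


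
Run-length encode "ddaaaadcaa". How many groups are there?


Input: ddaaaadcaa
Scanning for consecutive runs:
  Group 1: 'd' x 2 (positions 0-1)
  Group 2: 'a' x 4 (positions 2-5)
  Group 3: 'd' x 1 (positions 6-6)
  Group 4: 'c' x 1 (positions 7-7)
  Group 5: 'a' x 2 (positions 8-9)
Total groups: 5

5


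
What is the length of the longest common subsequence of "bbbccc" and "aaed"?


LCS of "bbbccc" and "aaed"
DP table:
           a    a    e    d
      0    0    0    0    0
  b   0    0    0    0    0
  b   0    0    0    0    0
  b   0    0    0    0    0
  c   0    0    0    0    0
  c   0    0    0    0    0
  c   0    0    0    0    0
LCS length = dp[6][4] = 0

0


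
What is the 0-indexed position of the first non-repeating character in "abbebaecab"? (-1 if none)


Input: abbebaecab
Character frequencies:
  'a': 3
  'b': 4
  'c': 1
  'e': 2
Scanning left to right for freq == 1:
  Position 0 ('a'): freq=3, skip
  Position 1 ('b'): freq=4, skip
  Position 2 ('b'): freq=4, skip
  Position 3 ('e'): freq=2, skip
  Position 4 ('b'): freq=4, skip
  Position 5 ('a'): freq=3, skip
  Position 6 ('e'): freq=2, skip
  Position 7 ('c'): unique! => answer = 7

7


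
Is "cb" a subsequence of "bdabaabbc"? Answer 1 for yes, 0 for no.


Check if "cb" is a subsequence of "bdabaabbc"
Greedy scan:
  Position 0 ('b'): no match needed
  Position 1 ('d'): no match needed
  Position 2 ('a'): no match needed
  Position 3 ('b'): no match needed
  Position 4 ('a'): no match needed
  Position 5 ('a'): no match needed
  Position 6 ('b'): no match needed
  Position 7 ('b'): no match needed
  Position 8 ('c'): matches sub[0] = 'c'
Only matched 1/2 characters => not a subsequence

0


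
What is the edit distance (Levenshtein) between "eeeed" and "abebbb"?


Computing edit distance: "eeeed" -> "abebbb"
DP table:
           a    b    e    b    b    b
      0    1    2    3    4    5    6
  e   1    1    2    2    3    4    5
  e   2    2    2    2    3    4    5
  e   3    3    3    2    3    4    5
  e   4    4    4    3    3    4    5
  d   5    5    5    4    4    4    5
Edit distance = dp[5][6] = 5

5


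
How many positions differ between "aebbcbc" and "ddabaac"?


Comparing "aebbcbc" and "ddabaac" position by position:
  Position 0: 'a' vs 'd' => DIFFER
  Position 1: 'e' vs 'd' => DIFFER
  Position 2: 'b' vs 'a' => DIFFER
  Position 3: 'b' vs 'b' => same
  Position 4: 'c' vs 'a' => DIFFER
  Position 5: 'b' vs 'a' => DIFFER
  Position 6: 'c' vs 'c' => same
Positions that differ: 5

5


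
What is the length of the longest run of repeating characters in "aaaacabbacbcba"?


Input: "aaaacabbacbcba"
Scanning for longest run:
  Position 1 ('a'): continues run of 'a', length=2
  Position 2 ('a'): continues run of 'a', length=3
  Position 3 ('a'): continues run of 'a', length=4
  Position 4 ('c'): new char, reset run to 1
  Position 5 ('a'): new char, reset run to 1
  Position 6 ('b'): new char, reset run to 1
  Position 7 ('b'): continues run of 'b', length=2
  Position 8 ('a'): new char, reset run to 1
  Position 9 ('c'): new char, reset run to 1
  Position 10 ('b'): new char, reset run to 1
  Position 11 ('c'): new char, reset run to 1
  Position 12 ('b'): new char, reset run to 1
  Position 13 ('a'): new char, reset run to 1
Longest run: 'a' with length 4

4


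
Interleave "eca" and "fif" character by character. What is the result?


Interleaving "eca" and "fif":
  Position 0: 'e' from first, 'f' from second => "ef"
  Position 1: 'c' from first, 'i' from second => "ci"
  Position 2: 'a' from first, 'f' from second => "af"
Result: efciaf

efciaf


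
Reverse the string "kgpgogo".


Input: kgpgogo
Reading characters right to left:
  Position 6: 'o'
  Position 5: 'g'
  Position 4: 'o'
  Position 3: 'g'
  Position 2: 'p'
  Position 1: 'g'
  Position 0: 'k'
Reversed: ogogpgk

ogogpgk


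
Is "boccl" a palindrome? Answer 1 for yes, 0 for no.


Input: boccl
Reversed: lccob
  Compare pos 0 ('b') with pos 4 ('l'): MISMATCH
  Compare pos 1 ('o') with pos 3 ('c'): MISMATCH
Result: not a palindrome

0


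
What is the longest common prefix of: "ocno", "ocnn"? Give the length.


Words: ocno, ocnn
  Position 0: all 'o' => match
  Position 1: all 'c' => match
  Position 2: all 'n' => match
  Position 3: ('o', 'n') => mismatch, stop
LCP = "ocn" (length 3)

3


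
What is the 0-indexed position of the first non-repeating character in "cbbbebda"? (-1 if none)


Input: cbbbebda
Character frequencies:
  'a': 1
  'b': 4
  'c': 1
  'd': 1
  'e': 1
Scanning left to right for freq == 1:
  Position 0 ('c'): unique! => answer = 0

0


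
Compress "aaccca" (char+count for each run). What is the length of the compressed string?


Input: aaccca
Runs:
  'a' x 2 => "a2"
  'c' x 3 => "c3"
  'a' x 1 => "a1"
Compressed: "a2c3a1"
Compressed length: 6

6


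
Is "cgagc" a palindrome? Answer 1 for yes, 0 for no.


Input: cgagc
Reversed: cgagc
  Compare pos 0 ('c') with pos 4 ('c'): match
  Compare pos 1 ('g') with pos 3 ('g'): match
Result: palindrome

1


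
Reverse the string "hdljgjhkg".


Input: hdljgjhkg
Reading characters right to left:
  Position 8: 'g'
  Position 7: 'k'
  Position 6: 'h'
  Position 5: 'j'
  Position 4: 'g'
  Position 3: 'j'
  Position 2: 'l'
  Position 1: 'd'
  Position 0: 'h'
Reversed: gkhjgjldh

gkhjgjldh


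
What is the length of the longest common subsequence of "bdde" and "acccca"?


LCS of "bdde" and "acccca"
DP table:
           a    c    c    c    c    a
      0    0    0    0    0    0    0
  b   0    0    0    0    0    0    0
  d   0    0    0    0    0    0    0
  d   0    0    0    0    0    0    0
  e   0    0    0    0    0    0    0
LCS length = dp[4][6] = 0

0


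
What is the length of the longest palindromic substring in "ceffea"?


Input: "ceffea"
Checking substrings for palindromes:
  [1:5] "effe" (len 4) => palindrome
  [2:4] "ff" (len 2) => palindrome
Longest palindromic substring: "effe" with length 4

4


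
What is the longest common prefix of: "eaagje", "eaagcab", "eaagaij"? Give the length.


Words: eaagje, eaagcab, eaagaij
  Position 0: all 'e' => match
  Position 1: all 'a' => match
  Position 2: all 'a' => match
  Position 3: all 'g' => match
  Position 4: ('j', 'c', 'a') => mismatch, stop
LCP = "eaag" (length 4)

4


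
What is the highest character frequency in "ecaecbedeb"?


Input: ecaecbedeb
Character counts:
  'a': 1
  'b': 2
  'c': 2
  'd': 1
  'e': 4
Maximum frequency: 4

4


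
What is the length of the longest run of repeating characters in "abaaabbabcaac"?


Input: "abaaabbabcaac"
Scanning for longest run:
  Position 1 ('b'): new char, reset run to 1
  Position 2 ('a'): new char, reset run to 1
  Position 3 ('a'): continues run of 'a', length=2
  Position 4 ('a'): continues run of 'a', length=3
  Position 5 ('b'): new char, reset run to 1
  Position 6 ('b'): continues run of 'b', length=2
  Position 7 ('a'): new char, reset run to 1
  Position 8 ('b'): new char, reset run to 1
  Position 9 ('c'): new char, reset run to 1
  Position 10 ('a'): new char, reset run to 1
  Position 11 ('a'): continues run of 'a', length=2
  Position 12 ('c'): new char, reset run to 1
Longest run: 'a' with length 3

3


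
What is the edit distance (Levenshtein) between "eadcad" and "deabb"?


Computing edit distance: "eadcad" -> "deabb"
DP table:
           d    e    a    b    b
      0    1    2    3    4    5
  e   1    1    1    2    3    4
  a   2    2    2    1    2    3
  d   3    2    3    2    2    3
  c   4    3    3    3    3    3
  a   5    4    4    3    4    4
  d   6    5    5    4    4    5
Edit distance = dp[6][5] = 5

5


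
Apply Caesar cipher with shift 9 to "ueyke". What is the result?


Caesar cipher: shift "ueyke" by 9
  'u' (pos 20) + 9 = pos 3 = 'd'
  'e' (pos 4) + 9 = pos 13 = 'n'
  'y' (pos 24) + 9 = pos 7 = 'h'
  'k' (pos 10) + 9 = pos 19 = 't'
  'e' (pos 4) + 9 = pos 13 = 'n'
Result: dnhtn

dnhtn


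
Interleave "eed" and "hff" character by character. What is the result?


Interleaving "eed" and "hff":
  Position 0: 'e' from first, 'h' from second => "eh"
  Position 1: 'e' from first, 'f' from second => "ef"
  Position 2: 'd' from first, 'f' from second => "df"
Result: ehefdf

ehefdf


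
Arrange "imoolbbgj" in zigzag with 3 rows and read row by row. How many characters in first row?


Zigzag "imoolbbgj" into 3 rows:
Placing characters:
  'i' => row 0
  'm' => row 1
  'o' => row 2
  'o' => row 1
  'l' => row 0
  'b' => row 1
  'b' => row 2
  'g' => row 1
  'j' => row 0
Rows:
  Row 0: "ilj"
  Row 1: "mobg"
  Row 2: "ob"
First row length: 3

3


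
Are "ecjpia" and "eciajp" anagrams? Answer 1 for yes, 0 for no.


Strings: "ecjpia", "eciajp"
Sorted first:  aceijp
Sorted second: aceijp
Sorted forms match => anagrams

1


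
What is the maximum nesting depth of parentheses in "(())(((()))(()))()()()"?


Input: "(())(((()))(()))()()()"
Tracking depth:
  Position 0 '(': depth becomes 1
  Position 1 '(': depth becomes 2
  Position 2 ')': depth becomes 1
  Position 3 ')': depth becomes 0
  Position 4 '(': depth becomes 1
  Position 5 '(': depth becomes 2
  Position 6 '(': depth becomes 3
  Position 7 '(': depth becomes 4
  Position 8 ')': depth becomes 3
  Position 9 ')': depth becomes 2
  Position 10 ')': depth becomes 1
  Position 11 '(': depth becomes 2
  Position 12 '(': depth becomes 3
  Position 13 ')': depth becomes 2
  Position 14 ')': depth becomes 1
  Position 15 ')': depth becomes 0
  Position 16 '(': depth becomes 1
  Position 17 ')': depth becomes 0
  Position 18 '(': depth becomes 1
  Position 19 ')': depth becomes 0
  Position 20 '(': depth becomes 1
  Position 21 ')': depth becomes 0
Maximum depth reached: 4

4


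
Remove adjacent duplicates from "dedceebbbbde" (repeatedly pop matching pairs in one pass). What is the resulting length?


Input: dedceebbbbde
Stack-based adjacent duplicate removal:
  Read 'd': push. Stack: d
  Read 'e': push. Stack: de
  Read 'd': push. Stack: ded
  Read 'c': push. Stack: dedc
  Read 'e': push. Stack: dedce
  Read 'e': matches stack top 'e' => pop. Stack: dedc
  Read 'b': push. Stack: dedcb
  Read 'b': matches stack top 'b' => pop. Stack: dedc
  Read 'b': push. Stack: dedcb
  Read 'b': matches stack top 'b' => pop. Stack: dedc
  Read 'd': push. Stack: dedcd
  Read 'e': push. Stack: dedcde
Final stack: "dedcde" (length 6)

6


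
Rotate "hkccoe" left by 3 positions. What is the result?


Input: "hkccoe", rotate left by 3
First 3 characters: "hkc"
Remaining characters: "coe"
Concatenate remaining + first: "coe" + "hkc" = "coehkc"

coehkc


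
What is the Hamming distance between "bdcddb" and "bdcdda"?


Comparing "bdcddb" and "bdcdda" position by position:
  Position 0: 'b' vs 'b' => same
  Position 1: 'd' vs 'd' => same
  Position 2: 'c' vs 'c' => same
  Position 3: 'd' vs 'd' => same
  Position 4: 'd' vs 'd' => same
  Position 5: 'b' vs 'a' => differ
Total differences (Hamming distance): 1

1


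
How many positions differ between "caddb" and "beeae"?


Comparing "caddb" and "beeae" position by position:
  Position 0: 'c' vs 'b' => DIFFER
  Position 1: 'a' vs 'e' => DIFFER
  Position 2: 'd' vs 'e' => DIFFER
  Position 3: 'd' vs 'a' => DIFFER
  Position 4: 'b' vs 'e' => DIFFER
Positions that differ: 5

5


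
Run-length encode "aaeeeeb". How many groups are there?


Input: aaeeeeb
Scanning for consecutive runs:
  Group 1: 'a' x 2 (positions 0-1)
  Group 2: 'e' x 4 (positions 2-5)
  Group 3: 'b' x 1 (positions 6-6)
Total groups: 3

3


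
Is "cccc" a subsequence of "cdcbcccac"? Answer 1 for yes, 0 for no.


Check if "cccc" is a subsequence of "cdcbcccac"
Greedy scan:
  Position 0 ('c'): matches sub[0] = 'c'
  Position 1 ('d'): no match needed
  Position 2 ('c'): matches sub[1] = 'c'
  Position 3 ('b'): no match needed
  Position 4 ('c'): matches sub[2] = 'c'
  Position 5 ('c'): matches sub[3] = 'c'
  Position 6 ('c'): no match needed
  Position 7 ('a'): no match needed
  Position 8 ('c'): no match needed
All 4 characters matched => is a subsequence

1


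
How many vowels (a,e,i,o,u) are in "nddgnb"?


Input: nddgnb
Checking each character:
  'n' at position 0: consonant
  'd' at position 1: consonant
  'd' at position 2: consonant
  'g' at position 3: consonant
  'n' at position 4: consonant
  'b' at position 5: consonant
Total vowels: 0

0


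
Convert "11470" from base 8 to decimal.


Input: "11470" in base 8
Positional expansion:
  Digit '1' (value 1) x 8^4 = 4096
  Digit '1' (value 1) x 8^3 = 512
  Digit '4' (value 4) x 8^2 = 256
  Digit '7' (value 7) x 8^1 = 56
  Digit '0' (value 0) x 8^0 = 0
Sum = 4920

4920


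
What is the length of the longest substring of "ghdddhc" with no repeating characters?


Input: "ghdddhc"
Sliding window (track last position of each char):
  Position 0 ('g'): window [0,0] length 1 -- new best
  Position 1 ('h'): window [0,1] length 2 -- new best
  Position 2 ('d'): window [0,2] length 3 -- new best
  Position 3 ('d'): repeat (last at 2), move window start to 3
  Position 3 ('d'): window [3,3] length 1
  Position 4 ('d'): repeat (last at 3), move window start to 4
  Position 4 ('d'): window [4,4] length 1
  Position 5 ('h'): window [4,5] length 2
  Position 6 ('c'): window [4,6] length 3
Longest substring with no repeats: "ghd" with length 3

3


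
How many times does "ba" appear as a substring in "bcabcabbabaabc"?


Searching for "ba" in "bcabcabbabaabc"
Scanning each position:
  Position 0: "bc" => no
  Position 1: "ca" => no
  Position 2: "ab" => no
  Position 3: "bc" => no
  Position 4: "ca" => no
  Position 5: "ab" => no
  Position 6: "bb" => no
  Position 7: "ba" => MATCH
  Position 8: "ab" => no
  Position 9: "ba" => MATCH
  Position 10: "aa" => no
  Position 11: "ab" => no
  Position 12: "bc" => no
Total occurrences: 2

2


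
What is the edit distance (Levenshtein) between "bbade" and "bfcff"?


Computing edit distance: "bbade" -> "bfcff"
DP table:
           b    f    c    f    f
      0    1    2    3    4    5
  b   1    0    1    2    3    4
  b   2    1    1    2    3    4
  a   3    2    2    2    3    4
  d   4    3    3    3    3    4
  e   5    4    4    4    4    4
Edit distance = dp[5][5] = 4

4


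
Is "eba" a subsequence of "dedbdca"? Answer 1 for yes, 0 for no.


Check if "eba" is a subsequence of "dedbdca"
Greedy scan:
  Position 0 ('d'): no match needed
  Position 1 ('e'): matches sub[0] = 'e'
  Position 2 ('d'): no match needed
  Position 3 ('b'): matches sub[1] = 'b'
  Position 4 ('d'): no match needed
  Position 5 ('c'): no match needed
  Position 6 ('a'): matches sub[2] = 'a'
All 3 characters matched => is a subsequence

1


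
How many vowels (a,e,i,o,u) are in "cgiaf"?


Input: cgiaf
Checking each character:
  'c' at position 0: consonant
  'g' at position 1: consonant
  'i' at position 2: vowel (running total: 1)
  'a' at position 3: vowel (running total: 2)
  'f' at position 4: consonant
Total vowels: 2

2


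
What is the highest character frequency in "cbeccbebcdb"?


Input: cbeccbebcdb
Character counts:
  'b': 4
  'c': 4
  'd': 1
  'e': 2
Maximum frequency: 4

4


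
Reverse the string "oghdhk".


Input: oghdhk
Reading characters right to left:
  Position 5: 'k'
  Position 4: 'h'
  Position 3: 'd'
  Position 2: 'h'
  Position 1: 'g'
  Position 0: 'o'
Reversed: khdhgo

khdhgo


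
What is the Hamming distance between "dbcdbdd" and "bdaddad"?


Comparing "dbcdbdd" and "bdaddad" position by position:
  Position 0: 'd' vs 'b' => differ
  Position 1: 'b' vs 'd' => differ
  Position 2: 'c' vs 'a' => differ
  Position 3: 'd' vs 'd' => same
  Position 4: 'b' vs 'd' => differ
  Position 5: 'd' vs 'a' => differ
  Position 6: 'd' vs 'd' => same
Total differences (Hamming distance): 5

5


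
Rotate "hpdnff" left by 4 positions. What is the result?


Input: "hpdnff", rotate left by 4
First 4 characters: "hpdn"
Remaining characters: "ff"
Concatenate remaining + first: "ff" + "hpdn" = "ffhpdn"

ffhpdn


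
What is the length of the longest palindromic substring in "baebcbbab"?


Input: "baebcbbab"
Checking substrings for palindromes:
  [3:6] "bcb" (len 3) => palindrome
  [6:9] "bab" (len 3) => palindrome
  [5:7] "bb" (len 2) => palindrome
Longest palindromic substring: "bcb" with length 3

3


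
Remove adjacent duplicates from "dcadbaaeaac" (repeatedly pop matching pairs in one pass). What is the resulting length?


Input: dcadbaaeaac
Stack-based adjacent duplicate removal:
  Read 'd': push. Stack: d
  Read 'c': push. Stack: dc
  Read 'a': push. Stack: dca
  Read 'd': push. Stack: dcad
  Read 'b': push. Stack: dcadb
  Read 'a': push. Stack: dcadba
  Read 'a': matches stack top 'a' => pop. Stack: dcadb
  Read 'e': push. Stack: dcadbe
  Read 'a': push. Stack: dcadbea
  Read 'a': matches stack top 'a' => pop. Stack: dcadbe
  Read 'c': push. Stack: dcadbec
Final stack: "dcadbec" (length 7)

7


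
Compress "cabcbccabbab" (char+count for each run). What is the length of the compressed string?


Input: cabcbccabbab
Runs:
  'c' x 1 => "c1"
  'a' x 1 => "a1"
  'b' x 1 => "b1"
  'c' x 1 => "c1"
  'b' x 1 => "b1"
  'c' x 2 => "c2"
  'a' x 1 => "a1"
  'b' x 2 => "b2"
  'a' x 1 => "a1"
  'b' x 1 => "b1"
Compressed: "c1a1b1c1b1c2a1b2a1b1"
Compressed length: 20

20
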